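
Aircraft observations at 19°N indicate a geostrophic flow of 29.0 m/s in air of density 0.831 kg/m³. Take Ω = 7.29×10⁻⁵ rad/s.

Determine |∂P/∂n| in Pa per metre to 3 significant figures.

Coriolis parameter at 19°N:
f = 2Ω sin φ = 2 × 7.29×10⁻⁵ × sin 19° = 4.75×10⁻⁵ s⁻¹
Geostrophic balance rearranged: |∂P/∂n| = f ρ V_g
|∂P/∂n| = 4.75×10⁻⁵ × 0.831 × 29.0 = 1.14×10⁻³ Pa/m

1.14×10⁻³ Pa/m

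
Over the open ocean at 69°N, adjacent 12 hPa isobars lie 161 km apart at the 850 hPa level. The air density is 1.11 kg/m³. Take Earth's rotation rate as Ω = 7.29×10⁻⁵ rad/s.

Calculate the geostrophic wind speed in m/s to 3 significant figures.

49.3 m/s

Coriolis parameter at 69°N:
f = 2Ω sin φ = 2 × 7.29×10⁻⁵ × sin 69° = 1.36×10⁻⁴ s⁻¹
Pressure gradient: |∂P/∂n| = 1200 Pa / 161000 m = 7.45×10⁻³ Pa/m
Geostrophic balance (pressure-gradient force = Coriolis force):
V_g = (1/(fρ)) |∂P/∂n| = 7.45×10⁻³ / (1.36×10⁻⁴ × 1.11) = 49.3 m/s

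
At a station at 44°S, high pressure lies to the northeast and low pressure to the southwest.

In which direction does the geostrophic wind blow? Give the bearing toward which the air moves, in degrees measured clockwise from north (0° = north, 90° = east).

The pressure-gradient force points toward the southwest (bearing 225°).
Geostrophic balance: in the Southern Hemisphere the Coriolis force deflects motion to the left, so the geostrophic wind blows 90° to the left of the pressure-gradient force (low pressure on the right).
Rotating 225° by 90° counterclockwise gives 135° — the wind blows toward the southeast.

135°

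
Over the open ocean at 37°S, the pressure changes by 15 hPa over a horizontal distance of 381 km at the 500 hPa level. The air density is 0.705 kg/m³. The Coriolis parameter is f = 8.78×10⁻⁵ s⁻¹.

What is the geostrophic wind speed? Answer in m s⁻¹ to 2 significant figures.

Pressure gradient: |∂P/∂n| = 1500 Pa / 381000 m = 3.94×10⁻³ Pa/m
Geostrophic balance (pressure-gradient force = Coriolis force):
V_g = (1/(fρ)) |∂P/∂n| = 3.94×10⁻³ / (8.78×10⁻⁵ × 0.705) = 63.6 m/s

64 m s⁻¹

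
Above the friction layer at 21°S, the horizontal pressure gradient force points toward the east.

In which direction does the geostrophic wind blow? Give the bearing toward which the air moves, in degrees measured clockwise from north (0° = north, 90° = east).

The pressure-gradient force points toward the east (bearing 090°).
Geostrophic balance: in the Southern Hemisphere the Coriolis force deflects motion to the left, so the geostrophic wind blows 90° to the left of the pressure-gradient force (low pressure on the right).
Rotating 090° by 90° counterclockwise gives 000° — the wind blows toward the north.

000°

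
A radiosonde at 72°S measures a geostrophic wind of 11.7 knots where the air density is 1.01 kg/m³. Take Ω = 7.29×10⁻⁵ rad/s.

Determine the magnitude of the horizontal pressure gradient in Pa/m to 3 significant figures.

8.43×10⁻⁴ Pa/m

Coriolis parameter at 72°S:
f = 2Ω sin φ = 2 × 7.29×10⁻⁵ × sin 72° = 1.39×10⁻⁴ s⁻¹
Wind speed in SI: 11.7 knots = 6.02 m/s
Geostrophic balance rearranged: |∂P/∂n| = f ρ V_g
|∂P/∂n| = 1.39×10⁻⁴ × 1.01 × 6.02 = 8.43×10⁻⁴ Pa/m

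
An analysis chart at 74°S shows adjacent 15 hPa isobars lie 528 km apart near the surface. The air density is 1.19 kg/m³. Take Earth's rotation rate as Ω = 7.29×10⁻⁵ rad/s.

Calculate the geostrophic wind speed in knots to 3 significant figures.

33.1 knots

Coriolis parameter at 74°S:
f = 2Ω sin φ = 2 × 7.29×10⁻⁵ × sin 74° = 1.40×10⁻⁴ s⁻¹
Pressure gradient: |∂P/∂n| = 1500 Pa / 528000 m = 2.84×10⁻³ Pa/m
Geostrophic balance (pressure-gradient force = Coriolis force):
V_g = (1/(fρ)) |∂P/∂n| = 2.84×10⁻³ / (1.40×10⁻⁴ × 1.19) = 17.0 m/s
Converting: 17.0 m/s × 1.944 = 33.1 knots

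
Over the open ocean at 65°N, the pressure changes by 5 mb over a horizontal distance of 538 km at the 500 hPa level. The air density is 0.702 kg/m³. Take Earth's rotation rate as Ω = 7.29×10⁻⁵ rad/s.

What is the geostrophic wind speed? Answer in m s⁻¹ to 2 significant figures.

Coriolis parameter at 65°N:
f = 2Ω sin φ = 2 × 7.29×10⁻⁵ × sin 65° = 1.32×10⁻⁴ s⁻¹
Pressure gradient: |∂P/∂n| = 500 Pa / 538000 m = 9.29×10⁻⁴ Pa/m
Geostrophic balance (pressure-gradient force = Coriolis force):
V_g = (1/(fρ)) |∂P/∂n| = 9.29×10⁻⁴ / (1.32×10⁻⁴ × 0.702) = 10.0 m/s

10 m s⁻¹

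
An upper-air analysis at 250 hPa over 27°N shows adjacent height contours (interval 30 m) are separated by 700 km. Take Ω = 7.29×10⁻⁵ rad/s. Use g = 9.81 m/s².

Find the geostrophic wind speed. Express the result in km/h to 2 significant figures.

Coriolis parameter at 27°N:
f = 2Ω sin φ = 2 × 7.29×10⁻⁵ × sin 27° = 6.62×10⁻⁵ s⁻¹
Height gradient: |∂Z/∂n| = 30 m / 700000 m = 4.29×10⁻⁵
On a pressure surface, geostrophic balance gives V_g = (g/f)|∂Z/∂n|:
V_g = 9.81 × 4.29×10⁻⁵ / 6.62×10⁻⁵ = 6.35 m/s
Converting: 6.35 m/s × 3.6 = 23 km/h

23 km/h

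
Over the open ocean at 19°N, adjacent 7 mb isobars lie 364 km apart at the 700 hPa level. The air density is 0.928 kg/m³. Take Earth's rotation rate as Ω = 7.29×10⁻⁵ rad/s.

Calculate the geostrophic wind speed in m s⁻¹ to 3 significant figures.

43.7 m s⁻¹

Coriolis parameter at 19°N:
f = 2Ω sin φ = 2 × 7.29×10⁻⁵ × sin 19° = 4.75×10⁻⁵ s⁻¹
Pressure gradient: |∂P/∂n| = 700 Pa / 364000 m = 1.92×10⁻³ Pa/m
Geostrophic balance (pressure-gradient force = Coriolis force):
V_g = (1/(fρ)) |∂P/∂n| = 1.92×10⁻³ / (4.75×10⁻⁵ × 0.928) = 43.7 m/s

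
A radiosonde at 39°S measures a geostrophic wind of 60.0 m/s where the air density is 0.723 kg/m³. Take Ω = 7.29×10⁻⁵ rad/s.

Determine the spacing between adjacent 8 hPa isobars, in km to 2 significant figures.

200 km

Coriolis parameter at 39°S:
f = 2Ω sin φ = 2 × 7.29×10⁻⁵ × sin 39° = 9.18×10⁻⁵ s⁻¹
Geostrophic balance rearranged: |∂P/∂n| = f ρ V_g
|∂P/∂n| = 9.18×10⁻⁵ × 0.723 × 60.0 = 3.98×10⁻³ Pa/m
Isobar spacing: Δn = ΔP/|∂P/∂n| = 800 Pa / 3.98×10⁻³ Pa/m = 200988 m ≈ 200 km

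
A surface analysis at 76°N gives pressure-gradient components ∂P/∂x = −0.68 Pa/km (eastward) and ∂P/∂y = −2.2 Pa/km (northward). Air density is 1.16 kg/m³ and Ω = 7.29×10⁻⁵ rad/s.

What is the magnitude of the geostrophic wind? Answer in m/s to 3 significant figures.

14.0 m/s

Coriolis parameter at 76°N:
f = 2Ω sin φ = 2 × 7.29×10⁻⁵ × sin 76° = 1.41×10⁻⁴ s⁻¹
Component geostrophic relations (x east, y north):
u_g = −(1/(fρ)) ∂P/∂y,  v_g = (1/(fρ)) ∂P/∂x
u_g = −(−2.2×10⁻³)/(1.41×10⁻⁴ × 1.16) = 13.4 m/s;  v_g = (−0.68×10⁻³)/(1.41×10⁻⁴ × 1.16) = −4.14 m/s
|V_g| = √(u_g² + v_g²) = 14.0 m/s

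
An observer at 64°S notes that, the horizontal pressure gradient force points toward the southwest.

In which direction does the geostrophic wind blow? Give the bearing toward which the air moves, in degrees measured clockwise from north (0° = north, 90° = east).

The pressure-gradient force points toward the southwest (bearing 225°).
Geostrophic balance: in the Southern Hemisphere the Coriolis force deflects motion to the left, so the geostrophic wind blows 90° to the left of the pressure-gradient force (low pressure on the right).
Rotating 225° by 90° counterclockwise gives 135° — the wind blows toward the southeast.

135°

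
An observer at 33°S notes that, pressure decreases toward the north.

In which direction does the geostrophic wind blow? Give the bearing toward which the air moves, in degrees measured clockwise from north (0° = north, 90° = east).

270°

The pressure-gradient force points toward the north (bearing 000°).
Geostrophic balance: in the Southern Hemisphere the Coriolis force deflects motion to the left, so the geostrophic wind blows 90° to the left of the pressure-gradient force (low pressure on the right).
Rotating 000° by 90° counterclockwise gives 270° — the wind blows toward the west.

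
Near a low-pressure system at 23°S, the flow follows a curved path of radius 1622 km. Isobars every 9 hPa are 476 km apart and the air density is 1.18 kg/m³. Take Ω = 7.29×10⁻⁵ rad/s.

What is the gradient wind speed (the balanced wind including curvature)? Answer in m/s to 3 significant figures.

Coriolis parameter at 23°S:
f = 2Ω sin φ = 2 × 7.29×10⁻⁵ × sin 23° = 5.70×10⁻⁵ s⁻¹
Pressure gradient: |∂P/∂n| = 900 Pa / 476000 m = 1.89×10⁻³ Pa/m
Geostrophic speed: V_g = |∂P/∂n|/(fρ) = 1.89×10⁻³/(5.70×10⁻⁵ × 1.18) = 28.1 m/s
Around a low, centrifugal force acts outward with Coriolis, so pressure-gradient force balances both:
(1/ρ)|∂P/∂n| = fV + V²/R  →  V² + fR·V − fR·V_g = 0
With fR = 5.70×10⁻⁵ × 1622×10³ m = 92.4 m/s:
V = [−fR + √((fR)² + 4 fR V_g)]/2 = [−92.4 + √(92.4² + 4×92.4×28.1)]/2 = 22.6 m/s
Subgeostrophic (V < V_g = 28.1 m/s), as expected around a low.

22.6 m/s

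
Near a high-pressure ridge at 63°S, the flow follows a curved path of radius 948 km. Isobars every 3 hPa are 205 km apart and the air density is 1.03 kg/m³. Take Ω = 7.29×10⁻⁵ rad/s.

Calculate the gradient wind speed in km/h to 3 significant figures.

43.7 km/h

Coriolis parameter at 63°S:
f = 2Ω sin φ = 2 × 7.29×10⁻⁵ × sin 63° = 1.30×10⁻⁴ s⁻¹
Pressure gradient: |∂P/∂n| = 300 Pa / 205000 m = 1.46×10⁻³ Pa/m
Geostrophic speed: V_g = |∂P/∂n|/(fρ) = 1.46×10⁻³/(1.30×10⁻⁴ × 1.03) = 10.9 m/s
Around a high, pressure-gradient force acts outward with centrifugal, so Coriolis balances both:
fV = (1/ρ)|∂P/∂n| + V²/R  →  V² − fR·V + fR·V_g = 0
With fR = 1.30×10⁻⁴ × 948×10³ m = 123 m/s:
V = [fR − √((fR)² − 4 fR V_g)]/2 = [123 − √(123² − 4×123×10.9)]/2 = 12.1 m/s
Supergeostrophic (V > V_g = 10.9 m/s), as expected around a high.
Converting: 12.1 m/s × 3.6 = 43.7 km/h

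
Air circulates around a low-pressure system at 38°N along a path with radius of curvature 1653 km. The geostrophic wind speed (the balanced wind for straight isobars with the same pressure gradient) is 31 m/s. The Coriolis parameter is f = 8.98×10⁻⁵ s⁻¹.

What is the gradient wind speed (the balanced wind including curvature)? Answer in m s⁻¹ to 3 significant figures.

26.3 m s⁻¹

Around a low, centrifugal force acts outward with Coriolis, so pressure-gradient force balances both:
(1/ρ)|∂P/∂n| = fV + V²/R  →  V² + fR·V − fR·V_g = 0
With fR = 8.98×10⁻⁵ × 1653×10³ m = 148 m/s:
V = [−fR + √((fR)² + 4 fR V_g)]/2 = [−148 + √(148² + 4×148×31)]/2 = 26.3 m/s
Subgeostrophic (V < V_g = 31 m/s), as expected around a low.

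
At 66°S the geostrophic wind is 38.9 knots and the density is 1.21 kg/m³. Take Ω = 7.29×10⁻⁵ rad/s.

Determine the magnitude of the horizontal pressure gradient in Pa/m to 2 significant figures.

Coriolis parameter at 66°S:
f = 2Ω sin φ = 2 × 7.29×10⁻⁵ × sin 66° = 1.33×10⁻⁴ s⁻¹
Wind speed in SI: 38.9 knots = 20.0 m/s
Geostrophic balance rearranged: |∂P/∂n| = f ρ V_g
|∂P/∂n| = 1.33×10⁻⁴ × 1.21 × 20.0 = 3.23×10⁻³ Pa/m

3.2×10⁻³ Pa/m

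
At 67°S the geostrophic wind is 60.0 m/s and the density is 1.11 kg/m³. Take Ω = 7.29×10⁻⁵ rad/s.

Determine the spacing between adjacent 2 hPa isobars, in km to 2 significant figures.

Coriolis parameter at 67°S:
f = 2Ω sin φ = 2 × 7.29×10⁻⁵ × sin 67° = 1.34×10⁻⁴ s⁻¹
Geostrophic balance rearranged: |∂P/∂n| = f ρ V_g
|∂P/∂n| = 1.34×10⁻⁴ × 1.11 × 60.0 = 8.94×10⁻³ Pa/m
Isobar spacing: Δn = ΔP/|∂P/∂n| = 200 Pa / 8.94×10⁻³ Pa/m = 22375 m ≈ 22 km

22 km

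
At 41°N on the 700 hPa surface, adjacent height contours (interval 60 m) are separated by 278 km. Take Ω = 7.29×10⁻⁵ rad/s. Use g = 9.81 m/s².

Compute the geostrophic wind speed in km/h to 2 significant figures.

Coriolis parameter at 41°N:
f = 2Ω sin φ = 2 × 7.29×10⁻⁵ × sin 41° = 9.57×10⁻⁵ s⁻¹
Height gradient: |∂Z/∂n| = 60 m / 278000 m = 2.16×10⁻⁴
On a pressure surface, geostrophic balance gives V_g = (g/f)|∂Z/∂n|:
V_g = 9.81 × 2.16×10⁻⁴ / 9.57×10⁻⁵ = 22.1 m/s
Converting: 22.1 m/s × 3.6 = 80 km/h

80 km/h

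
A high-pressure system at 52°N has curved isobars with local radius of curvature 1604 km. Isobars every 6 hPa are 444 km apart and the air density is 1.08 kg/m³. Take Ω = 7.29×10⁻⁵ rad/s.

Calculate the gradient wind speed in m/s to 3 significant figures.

11.6 m/s

Coriolis parameter at 52°N:
f = 2Ω sin φ = 2 × 7.29×10⁻⁵ × sin 52° = 1.15×10⁻⁴ s⁻¹
Pressure gradient: |∂P/∂n| = 600 Pa / 444000 m = 1.35×10⁻³ Pa/m
Geostrophic speed: V_g = |∂P/∂n|/(fρ) = 1.35×10⁻³/(1.15×10⁻⁴ × 1.08) = 10.9 m/s
Around a high, pressure-gradient force acts outward with centrifugal, so Coriolis balances both:
fV = (1/ρ)|∂P/∂n| + V²/R  →  V² − fR·V + fR·V_g = 0
With fR = 1.15×10⁻⁴ × 1604×10³ m = 184 m/s:
V = [fR − √((fR)² − 4 fR V_g)]/2 = [184 − √(184² − 4×184×10.9)]/2 = 11.6 m/s
Supergeostrophic (V > V_g = 10.9 m/s), as expected around a high.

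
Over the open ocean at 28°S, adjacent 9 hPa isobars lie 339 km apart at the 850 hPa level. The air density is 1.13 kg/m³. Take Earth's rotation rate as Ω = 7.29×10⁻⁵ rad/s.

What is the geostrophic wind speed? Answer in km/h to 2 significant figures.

120 km/h

Coriolis parameter at 28°S:
f = 2Ω sin φ = 2 × 7.29×10⁻⁵ × sin 28° = 6.84×10⁻⁵ s⁻¹
Pressure gradient: |∂P/∂n| = 900 Pa / 339000 m = 2.65×10⁻³ Pa/m
Geostrophic balance (pressure-gradient force = Coriolis force):
V_g = (1/(fρ)) |∂P/∂n| = 2.65×10⁻³ / (6.84×10⁻⁵ × 1.13) = 34.3 m/s
Converting: 34.3 m/s × 3.6 = 120 km/h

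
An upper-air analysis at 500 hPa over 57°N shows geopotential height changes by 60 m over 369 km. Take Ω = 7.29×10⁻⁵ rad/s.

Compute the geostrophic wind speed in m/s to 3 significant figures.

13.0 m/s

Coriolis parameter at 57°N:
f = 2Ω sin φ = 2 × 7.29×10⁻⁵ × sin 57° = 1.22×10⁻⁴ s⁻¹
Height gradient: |∂Z/∂n| = 60 m / 369000 m = 1.63×10⁻⁴
On a pressure surface, geostrophic balance gives V_g = (g/f)|∂Z/∂n|:
V_g = 9.81 × 1.63×10⁻⁴ / 1.22×10⁻⁴ = 13.0 m/s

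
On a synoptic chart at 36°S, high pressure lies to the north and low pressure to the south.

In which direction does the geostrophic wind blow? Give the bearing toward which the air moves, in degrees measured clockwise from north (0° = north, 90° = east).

The pressure-gradient force points toward the south (bearing 180°).
Geostrophic balance: in the Southern Hemisphere the Coriolis force deflects motion to the left, so the geostrophic wind blows 90° to the left of the pressure-gradient force (low pressure on the right).
Rotating 180° by 90° counterclockwise gives 090° — the wind blows toward the east.

090°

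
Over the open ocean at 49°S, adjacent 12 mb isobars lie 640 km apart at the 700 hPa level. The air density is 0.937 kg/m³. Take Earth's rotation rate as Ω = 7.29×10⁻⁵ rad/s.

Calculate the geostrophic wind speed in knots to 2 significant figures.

Coriolis parameter at 49°S:
f = 2Ω sin φ = 2 × 7.29×10⁻⁵ × sin 49° = 1.10×10⁻⁴ s⁻¹
Pressure gradient: |∂P/∂n| = 1200 Pa / 640000 m = 1.88×10⁻³ Pa/m
Geostrophic balance (pressure-gradient force = Coriolis force):
V_g = (1/(fρ)) |∂P/∂n| = 1.88×10⁻³ / (1.10×10⁻⁴ × 0.937) = 18.2 m/s
Converting: 18.2 m/s × 1.944 = 35 knots

35 knots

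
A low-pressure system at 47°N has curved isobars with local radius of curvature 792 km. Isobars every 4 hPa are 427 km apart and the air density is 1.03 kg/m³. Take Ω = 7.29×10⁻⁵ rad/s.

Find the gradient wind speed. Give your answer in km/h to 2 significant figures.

28 km/h

Coriolis parameter at 47°N:
f = 2Ω sin φ = 2 × 7.29×10⁻⁵ × sin 47° = 1.07×10⁻⁴ s⁻¹
Pressure gradient: |∂P/∂n| = 400 Pa / 427000 m = 9.37×10⁻⁴ Pa/m
Geostrophic speed: V_g = |∂P/∂n|/(fρ) = 9.37×10⁻⁴/(1.07×10⁻⁴ × 1.03) = 8.53 m/s
Around a low, centrifugal force acts outward with Coriolis, so pressure-gradient force balances both:
(1/ρ)|∂P/∂n| = fV + V²/R  →  V² + fR·V − fR·V_g = 0
With fR = 1.07×10⁻⁴ × 792×10³ m = 84.5 m/s:
V = [−fR + √((fR)² + 4 fR V_g)]/2 = [−84.5 + √(84.5² + 4×84.5×8.53)]/2 = 7.81 m/s
Subgeostrophic (V < V_g = 8.53 m/s), as expected around a low.
Converting: 7.81 m/s × 3.6 = 28 km/h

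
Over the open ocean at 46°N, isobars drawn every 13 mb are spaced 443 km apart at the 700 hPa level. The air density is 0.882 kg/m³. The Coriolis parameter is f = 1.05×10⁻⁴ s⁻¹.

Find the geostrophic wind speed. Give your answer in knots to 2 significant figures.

62 knots

Pressure gradient: |∂P/∂n| = 1300 Pa / 443000 m = 2.93×10⁻³ Pa/m
Geostrophic balance (pressure-gradient force = Coriolis force):
V_g = (1/(fρ)) |∂P/∂n| = 2.93×10⁻³ / (1.05×10⁻⁴ × 0.882) = 31.7 m/s
Converting: 31.7 m/s × 1.944 = 62 knots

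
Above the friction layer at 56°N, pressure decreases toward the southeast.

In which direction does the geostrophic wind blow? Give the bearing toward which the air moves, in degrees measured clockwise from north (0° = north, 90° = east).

225°

The pressure-gradient force points toward the southeast (bearing 135°).
Geostrophic balance: in the Northern Hemisphere the Coriolis force deflects motion to the right, so the geostrophic wind blows 90° to the right of the pressure-gradient force (low pressure on the left).
Rotating 135° by 90° clockwise gives 225° — the wind blows toward the southwest.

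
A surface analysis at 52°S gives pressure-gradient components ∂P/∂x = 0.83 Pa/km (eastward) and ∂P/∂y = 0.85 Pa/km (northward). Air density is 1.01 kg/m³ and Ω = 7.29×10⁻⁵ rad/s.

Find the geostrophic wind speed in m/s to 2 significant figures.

Coriolis parameter at 52°S:
f = 2Ω sin φ = 2 × 7.29×10⁻⁵ × sin 52° = 1.15×10⁻⁴ s⁻¹
In the Southern Hemisphere f is negative: f = −1.15×10⁻⁴ s⁻¹.
Component geostrophic relations (x east, y north):
u_g = −(1/(fρ)) ∂P/∂y,  v_g = (1/(fρ)) ∂P/∂x
u_g = −(0.85×10⁻³)/(−1.15×10⁻⁴ × 1.01) = 7.33 m/s;  v_g = (0.83×10⁻³)/(−1.15×10⁻⁴ × 1.01) = −7.15 m/s
|V_g| = √(u_g² + v_g²) = 10.2 m/s

10 m/s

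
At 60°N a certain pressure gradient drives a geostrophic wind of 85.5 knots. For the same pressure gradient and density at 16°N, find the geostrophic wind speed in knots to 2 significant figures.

270 knots

With the same pressure gradient and density, V_g ∝ 1/f ∝ 1/sin φ.
V₂ = V₁ · sin φ₁ / sin φ₂ = 85.5 × sin 60° / sin 16°
V₂ = 85.5 × 0.8660/0.2756 = 270 knots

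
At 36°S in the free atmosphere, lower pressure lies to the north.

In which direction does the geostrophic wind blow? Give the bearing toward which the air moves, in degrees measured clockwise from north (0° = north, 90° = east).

The pressure-gradient force points toward the north (bearing 000°).
Geostrophic balance: in the Southern Hemisphere the Coriolis force deflects motion to the left, so the geostrophic wind blows 90° to the left of the pressure-gradient force (low pressure on the right).
Rotating 000° by 90° counterclockwise gives 270° — the wind blows toward the west.

270°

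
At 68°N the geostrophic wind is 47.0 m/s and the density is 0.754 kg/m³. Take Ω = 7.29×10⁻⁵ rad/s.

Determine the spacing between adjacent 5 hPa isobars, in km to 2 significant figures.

100 km

Coriolis parameter at 68°N:
f = 2Ω sin φ = 2 × 7.29×10⁻⁵ × sin 68° = 1.35×10⁻⁴ s⁻¹
Geostrophic balance rearranged: |∂P/∂n| = f ρ V_g
|∂P/∂n| = 1.35×10⁻⁴ × 0.754 × 47.0 = 4.79×10⁻³ Pa/m
Isobar spacing: Δn = ΔP/|∂P/∂n| = 500 Pa / 4.79×10⁻³ Pa/m = 104370 m ≈ 100 km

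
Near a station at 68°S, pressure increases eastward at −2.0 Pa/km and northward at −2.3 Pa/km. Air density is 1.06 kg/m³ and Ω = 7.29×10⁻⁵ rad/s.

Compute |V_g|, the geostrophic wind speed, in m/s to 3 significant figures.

Coriolis parameter at 68°S:
f = 2Ω sin φ = 2 × 7.29×10⁻⁵ × sin 68° = 1.35×10⁻⁴ s⁻¹
In the Southern Hemisphere f is negative: f = −1.35×10⁻⁴ s⁻¹.
Component geostrophic relations (x east, y north):
u_g = −(1/(fρ)) ∂P/∂y,  v_g = (1/(fρ)) ∂P/∂x
u_g = −(−2.3×10⁻³)/(−1.35×10⁻⁴ × 1.06) = −16.1 m/s;  v_g = (−2.0×10⁻³)/(−1.35×10⁻⁴ × 1.06) = 14.0 m/s
|V_g| = √(u_g² + v_g²) = 21.3 m/s

21.3 m/s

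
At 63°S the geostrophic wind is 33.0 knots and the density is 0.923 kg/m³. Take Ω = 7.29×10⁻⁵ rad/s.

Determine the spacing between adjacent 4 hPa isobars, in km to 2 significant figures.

Coriolis parameter at 63°S:
f = 2Ω sin φ = 2 × 7.29×10⁻⁵ × sin 63° = 1.30×10⁻⁴ s⁻¹
Wind speed in SI: 33.0 knots = 17.0 m/s
Geostrophic balance rearranged: |∂P/∂n| = f ρ V_g
|∂P/∂n| = 1.30×10⁻⁴ × 0.923 × 17.0 = 2.04×10⁻³ Pa/m
Isobar spacing: Δn = ΔP/|∂P/∂n| = 400 Pa / 2.04×10⁻³ Pa/m = 196502 m ≈ 200 km

200 km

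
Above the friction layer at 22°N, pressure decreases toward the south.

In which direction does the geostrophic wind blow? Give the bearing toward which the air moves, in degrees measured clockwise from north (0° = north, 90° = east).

270°

The pressure-gradient force points toward the south (bearing 180°).
Geostrophic balance: in the Northern Hemisphere the Coriolis force deflects motion to the right, so the geostrophic wind blows 90° to the right of the pressure-gradient force (low pressure on the left).
Rotating 180° by 90° clockwise gives 270° — the wind blows toward the west.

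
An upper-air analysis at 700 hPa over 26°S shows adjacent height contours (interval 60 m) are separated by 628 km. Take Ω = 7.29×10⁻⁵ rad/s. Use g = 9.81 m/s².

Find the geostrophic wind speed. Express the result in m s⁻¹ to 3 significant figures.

Coriolis parameter at 26°S:
f = 2Ω sin φ = 2 × 7.29×10⁻⁵ × sin 26° = 6.39×10⁻⁵ s⁻¹
Height gradient: |∂Z/∂n| = 60 m / 628000 m = 9.55×10⁻⁵
On a pressure surface, geostrophic balance gives V_g = (g/f)|∂Z/∂n|:
V_g = 9.81 × 9.55×10⁻⁵ / 6.39×10⁻⁵ = 14.7 m/s

14.7 m s⁻¹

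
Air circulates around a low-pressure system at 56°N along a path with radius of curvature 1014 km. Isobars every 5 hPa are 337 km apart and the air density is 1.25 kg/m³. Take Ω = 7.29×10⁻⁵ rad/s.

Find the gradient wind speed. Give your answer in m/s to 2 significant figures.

Coriolis parameter at 56°N:
f = 2Ω sin φ = 2 × 7.29×10⁻⁵ × sin 56° = 1.21×10⁻⁴ s⁻¹
Pressure gradient: |∂P/∂n| = 500 Pa / 337000 m = 1.48×10⁻³ Pa/m
Geostrophic speed: V_g = |∂P/∂n|/(fρ) = 1.48×10⁻³/(1.21×10⁻⁴ × 1.25) = 9.82 m/s
Around a low, centrifugal force acts outward with Coriolis, so pressure-gradient force balances both:
(1/ρ)|∂P/∂n| = fV + V²/R  →  V² + fR·V − fR·V_g = 0
With fR = 1.21×10⁻⁴ × 1014×10³ m = 123 m/s:
V = [−fR + √((fR)² + 4 fR V_g)]/2 = [−123 + √(123² + 4×123×9.82)]/2 = 9.14 m/s
Subgeostrophic (V < V_g = 9.82 m/s), as expected around a low.

9.1 m/s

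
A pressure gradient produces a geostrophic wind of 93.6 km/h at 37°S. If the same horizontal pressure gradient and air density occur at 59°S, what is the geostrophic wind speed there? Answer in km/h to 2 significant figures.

66 km/h

With the same pressure gradient and density, V_g ∝ 1/f ∝ 1/sin φ.
V₂ = V₁ · sin φ₁ / sin φ₂ = 93.6 × sin 37° / sin 59°
V₂ = 93.6 × 0.6018/0.8572 = 66 km/h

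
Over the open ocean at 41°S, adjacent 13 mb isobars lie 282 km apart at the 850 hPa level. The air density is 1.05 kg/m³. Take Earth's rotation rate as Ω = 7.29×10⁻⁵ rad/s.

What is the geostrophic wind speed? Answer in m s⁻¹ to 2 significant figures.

46 m s⁻¹

Coriolis parameter at 41°S:
f = 2Ω sin φ = 2 × 7.29×10⁻⁵ × sin 41° = 9.57×10⁻⁵ s⁻¹
Pressure gradient: |∂P/∂n| = 1300 Pa / 282000 m = 4.61×10⁻³ Pa/m
Geostrophic balance (pressure-gradient force = Coriolis force):
V_g = (1/(fρ)) |∂P/∂n| = 4.61×10⁻³ / (9.57×10⁻⁵ × 1.05) = 45.9 m/s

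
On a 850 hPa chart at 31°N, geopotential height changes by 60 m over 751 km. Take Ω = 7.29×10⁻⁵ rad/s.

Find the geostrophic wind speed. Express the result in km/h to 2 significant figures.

38 km/h

Coriolis parameter at 31°N:
f = 2Ω sin φ = 2 × 7.29×10⁻⁵ × sin 31° = 7.51×10⁻⁵ s⁻¹
Height gradient: |∂Z/∂n| = 60 m / 751000 m = 7.99×10⁻⁵
On a pressure surface, geostrophic balance gives V_g = (g/f)|∂Z/∂n|:
V_g = 9.81 × 7.99×10⁻⁵ / 7.51×10⁻⁵ = 10.4 m/s
Converting: 10.4 m/s × 3.6 = 38 km/h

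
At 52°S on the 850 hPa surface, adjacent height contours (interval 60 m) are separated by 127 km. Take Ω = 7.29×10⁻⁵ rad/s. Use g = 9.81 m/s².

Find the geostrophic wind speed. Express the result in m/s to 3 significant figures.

40.3 m/s

Coriolis parameter at 52°S:
f = 2Ω sin φ = 2 × 7.29×10⁻⁵ × sin 52° = 1.15×10⁻⁴ s⁻¹
Height gradient: |∂Z/∂n| = 60 m / 127000 m = 4.72×10⁻⁴
On a pressure surface, geostrophic balance gives V_g = (g/f)|∂Z/∂n|:
V_g = 9.81 × 4.72×10⁻⁴ / 1.15×10⁻⁴ = 40.3 m/s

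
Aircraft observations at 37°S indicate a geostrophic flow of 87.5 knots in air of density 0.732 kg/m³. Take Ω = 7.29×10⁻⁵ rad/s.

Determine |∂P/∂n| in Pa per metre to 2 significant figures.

Coriolis parameter at 37°S:
f = 2Ω sin φ = 2 × 7.29×10⁻⁵ × sin 37° = 8.77×10⁻⁵ s⁻¹
Wind speed in SI: 87.5 knots = 45.0 m/s
Geostrophic balance rearranged: |∂P/∂n| = f ρ V_g
|∂P/∂n| = 8.77×10⁻⁵ × 0.732 × 45.0 = 2.89×10⁻³ Pa/m

2.9×10⁻³ Pa/m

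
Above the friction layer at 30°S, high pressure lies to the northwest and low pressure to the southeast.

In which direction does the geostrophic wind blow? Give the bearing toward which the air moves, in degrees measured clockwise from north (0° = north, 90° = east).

045°

The pressure-gradient force points toward the southeast (bearing 135°).
Geostrophic balance: in the Southern Hemisphere the Coriolis force deflects motion to the left, so the geostrophic wind blows 90° to the left of the pressure-gradient force (low pressure on the right).
Rotating 135° by 90° counterclockwise gives 045° — the wind blows toward the northeast.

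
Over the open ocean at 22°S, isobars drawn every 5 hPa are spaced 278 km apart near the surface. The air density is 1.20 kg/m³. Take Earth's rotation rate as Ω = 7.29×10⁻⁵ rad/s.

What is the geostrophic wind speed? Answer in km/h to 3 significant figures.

Coriolis parameter at 22°S:
f = 2Ω sin φ = 2 × 7.29×10⁻⁵ × sin 22° = 5.46×10⁻⁵ s⁻¹
Pressure gradient: |∂P/∂n| = 500 Pa / 278000 m = 1.80×10⁻³ Pa/m
Geostrophic balance (pressure-gradient force = Coriolis force):
V_g = (1/(fρ)) |∂P/∂n| = 1.80×10⁻³ / (5.46×10⁻⁵ × 1.20) = 27.4 m/s
Converting: 27.4 m/s × 3.6 = 98.8 km/h

98.8 km/h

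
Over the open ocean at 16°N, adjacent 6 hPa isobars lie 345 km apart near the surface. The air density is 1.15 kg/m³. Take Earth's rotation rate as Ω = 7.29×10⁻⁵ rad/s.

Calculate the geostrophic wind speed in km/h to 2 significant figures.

Coriolis parameter at 16°N:
f = 2Ω sin φ = 2 × 7.29×10⁻⁵ × sin 16° = 4.02×10⁻⁵ s⁻¹
Pressure gradient: |∂P/∂n| = 600 Pa / 345000 m = 1.74×10⁻³ Pa/m
Geostrophic balance (pressure-gradient force = Coriolis force):
V_g = (1/(fρ)) |∂P/∂n| = 1.74×10⁻³ / (4.02×10⁻⁵ × 1.15) = 37.6 m/s
Converting: 37.6 m/s × 3.6 = 140 km/h

140 km/h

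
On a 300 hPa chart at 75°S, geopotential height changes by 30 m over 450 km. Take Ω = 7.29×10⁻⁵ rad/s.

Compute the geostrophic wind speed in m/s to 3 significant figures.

Coriolis parameter at 75°S:
f = 2Ω sin φ = 2 × 7.29×10⁻⁵ × sin 75° = 1.41×10⁻⁴ s⁻¹
Height gradient: |∂Z/∂n| = 30 m / 450000 m = 6.67×10⁻⁵
On a pressure surface, geostrophic balance gives V_g = (g/f)|∂Z/∂n|:
V_g = 9.81 × 6.67×10⁻⁵ / 1.41×10⁻⁴ = 4.64 m/s

4.64 m/s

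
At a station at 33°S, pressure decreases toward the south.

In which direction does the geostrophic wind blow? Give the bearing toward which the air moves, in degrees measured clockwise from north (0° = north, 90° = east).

090°

The pressure-gradient force points toward the south (bearing 180°).
Geostrophic balance: in the Southern Hemisphere the Coriolis force deflects motion to the left, so the geostrophic wind blows 90° to the left of the pressure-gradient force (low pressure on the right).
Rotating 180° by 90° counterclockwise gives 090° — the wind blows toward the east.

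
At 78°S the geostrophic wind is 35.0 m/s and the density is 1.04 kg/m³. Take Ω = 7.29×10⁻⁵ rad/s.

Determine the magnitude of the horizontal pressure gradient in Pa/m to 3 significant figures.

5.19×10⁻³ Pa/m

Coriolis parameter at 78°S:
f = 2Ω sin φ = 2 × 7.29×10⁻⁵ × sin 78° = 1.43×10⁻⁴ s⁻¹
Geostrophic balance rearranged: |∂P/∂n| = f ρ V_g
|∂P/∂n| = 1.43×10⁻⁴ × 1.04 × 35.0 = 5.19×10⁻³ Pa/m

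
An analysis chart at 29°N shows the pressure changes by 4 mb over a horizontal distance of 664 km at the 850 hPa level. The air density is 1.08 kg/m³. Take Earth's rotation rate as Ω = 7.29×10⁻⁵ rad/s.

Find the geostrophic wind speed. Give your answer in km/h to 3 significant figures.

28.4 km/h

Coriolis parameter at 29°N:
f = 2Ω sin φ = 2 × 7.29×10⁻⁵ × sin 29° = 7.07×10⁻⁵ s⁻¹
Pressure gradient: |∂P/∂n| = 400 Pa / 664000 m = 6.02×10⁻⁴ Pa/m
Geostrophic balance (pressure-gradient force = Coriolis force):
V_g = (1/(fρ)) |∂P/∂n| = 6.02×10⁻⁴ / (7.07×10⁻⁵ × 1.08) = 7.89 m/s
Converting: 7.89 m/s × 3.6 = 28.4 km/h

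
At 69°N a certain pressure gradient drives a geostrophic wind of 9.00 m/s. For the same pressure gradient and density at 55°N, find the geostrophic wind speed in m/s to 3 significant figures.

With the same pressure gradient and density, V_g ∝ 1/f ∝ 1/sin φ.
V₂ = V₁ · sin φ₁ / sin φ₂ = 9.00 × sin 69° / sin 55°
V₂ = 9.00 × 0.9336/0.8192 = 10.3 m/s

10.3 m/s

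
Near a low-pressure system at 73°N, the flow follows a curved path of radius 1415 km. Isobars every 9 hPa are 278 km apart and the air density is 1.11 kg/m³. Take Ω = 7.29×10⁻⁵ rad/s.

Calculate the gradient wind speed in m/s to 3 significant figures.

19.1 m/s

Coriolis parameter at 73°N:
f = 2Ω sin φ = 2 × 7.29×10⁻⁵ × sin 73° = 1.39×10⁻⁴ s⁻¹
Pressure gradient: |∂P/∂n| = 900 Pa / 278000 m = 3.24×10⁻³ Pa/m
Geostrophic speed: V_g = |∂P/∂n|/(fρ) = 3.24×10⁻³/(1.39×10⁻⁴ × 1.11) = 20.9 m/s
Around a low, centrifugal force acts outward with Coriolis, so pressure-gradient force balances both:
(1/ρ)|∂P/∂n| = fV + V²/R  →  V² + fR·V − fR·V_g = 0
With fR = 1.39×10⁻⁴ × 1415×10³ m = 197 m/s:
V = [−fR + √((fR)² + 4 fR V_g)]/2 = [−197 + √(197² + 4×197×20.9)]/2 = 19.1 m/s
Subgeostrophic (V < V_g = 20.9 m/s), as expected around a low.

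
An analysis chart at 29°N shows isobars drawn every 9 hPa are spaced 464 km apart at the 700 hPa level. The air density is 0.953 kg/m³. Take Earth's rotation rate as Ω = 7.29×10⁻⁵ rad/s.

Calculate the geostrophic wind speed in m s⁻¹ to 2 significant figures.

29 m s⁻¹

Coriolis parameter at 29°N:
f = 2Ω sin φ = 2 × 7.29×10⁻⁵ × sin 29° = 7.07×10⁻⁵ s⁻¹
Pressure gradient: |∂P/∂n| = 900 Pa / 464000 m = 1.94×10⁻³ Pa/m
Geostrophic balance (pressure-gradient force = Coriolis force):
V_g = (1/(fρ)) |∂P/∂n| = 1.94×10⁻³ / (7.07×10⁻⁵ × 0.953) = 28.8 m/s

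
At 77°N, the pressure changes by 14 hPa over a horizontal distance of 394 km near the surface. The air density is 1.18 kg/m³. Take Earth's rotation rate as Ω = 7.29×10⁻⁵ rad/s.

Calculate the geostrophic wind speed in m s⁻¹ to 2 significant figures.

Coriolis parameter at 77°N:
f = 2Ω sin φ = 2 × 7.29×10⁻⁵ × sin 77° = 1.42×10⁻⁴ s⁻¹
Pressure gradient: |∂P/∂n| = 1400 Pa / 394000 m = 3.55×10⁻³ Pa/m
Geostrophic balance (pressure-gradient force = Coriolis force):
V_g = (1/(fρ)) |∂P/∂n| = 3.55×10⁻³ / (1.42×10⁻⁴ × 1.18) = 21.2 m/s

21 m s⁻¹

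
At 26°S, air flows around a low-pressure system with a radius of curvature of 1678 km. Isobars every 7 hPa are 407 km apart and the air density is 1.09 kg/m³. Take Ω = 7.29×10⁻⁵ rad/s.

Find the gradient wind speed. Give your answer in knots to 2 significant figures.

40 knots

Coriolis parameter at 26°S:
f = 2Ω sin φ = 2 × 7.29×10⁻⁵ × sin 26° = 6.39×10⁻⁵ s⁻¹
Pressure gradient: |∂P/∂n| = 700 Pa / 407000 m = 1.72×10⁻³ Pa/m
Geostrophic speed: V_g = |∂P/∂n|/(fρ) = 1.72×10⁻³/(6.39×10⁻⁵ × 1.09) = 24.7 m/s
Around a low, centrifugal force acts outward with Coriolis, so pressure-gradient force balances both:
(1/ρ)|∂P/∂n| = fV + V²/R  →  V² + fR·V − fR·V_g = 0
With fR = 6.39×10⁻⁵ × 1678×10³ m = 107 m/s:
V = [−fR + √((fR)² + 4 fR V_g)]/2 = [−107 + √(107² + 4×107×24.7)]/2 = 20.7 m/s
Subgeostrophic (V < V_g = 24.7 m/s), as expected around a low.
Converting: 20.7 m/s × 1.944 = 40 knots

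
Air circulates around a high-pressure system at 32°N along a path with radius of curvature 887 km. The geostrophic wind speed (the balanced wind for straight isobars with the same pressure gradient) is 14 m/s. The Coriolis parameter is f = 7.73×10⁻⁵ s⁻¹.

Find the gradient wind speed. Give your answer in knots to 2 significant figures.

38 knots

Around a high, pressure-gradient force acts outward with centrifugal, so Coriolis balances both:
fV = (1/ρ)|∂P/∂n| + V²/R  →  V² − fR·V + fR·V_g = 0
With fR = 7.73×10⁻⁵ × 887×10³ m = 68.6 m/s:
V = [fR − √((fR)² − 4 fR V_g)]/2 = [68.6 − √(68.6² − 4×68.6×14)]/2 = 19.6 m/s
Supergeostrophic (V > V_g = 14 m/s), as expected around a high.
Converting: 19.6 m/s × 1.944 = 38 knots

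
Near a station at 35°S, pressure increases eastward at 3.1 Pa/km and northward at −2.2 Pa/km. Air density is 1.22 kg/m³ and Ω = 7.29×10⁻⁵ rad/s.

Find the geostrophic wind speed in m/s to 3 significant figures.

Coriolis parameter at 35°S:
f = 2Ω sin φ = 2 × 7.29×10⁻⁵ × sin 35° = 8.36×10⁻⁵ s⁻¹
In the Southern Hemisphere f is negative: f = −8.36×10⁻⁵ s⁻¹.
Component geostrophic relations (x east, y north):
u_g = −(1/(fρ)) ∂P/∂y,  v_g = (1/(fρ)) ∂P/∂x
u_g = −(−2.2×10⁻³)/(−8.36×10⁻⁵ × 1.22) = −21.6 m/s;  v_g = (3.1×10⁻³)/(−8.36×10⁻⁵ × 1.22) = −30.4 m/s
|V_g| = √(u_g² + v_g²) = 37.3 m/s

37.3 m/s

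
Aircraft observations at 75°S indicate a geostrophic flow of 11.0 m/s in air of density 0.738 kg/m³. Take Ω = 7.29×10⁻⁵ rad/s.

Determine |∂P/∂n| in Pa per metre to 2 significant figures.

Coriolis parameter at 75°S:
f = 2Ω sin φ = 2 × 7.29×10⁻⁵ × sin 75° = 1.41×10⁻⁴ s⁻¹
Geostrophic balance rearranged: |∂P/∂n| = f ρ V_g
|∂P/∂n| = 1.41×10⁻⁴ × 0.738 × 11.0 = 1.14×10⁻³ Pa/m

1.1×10⁻³ Pa/m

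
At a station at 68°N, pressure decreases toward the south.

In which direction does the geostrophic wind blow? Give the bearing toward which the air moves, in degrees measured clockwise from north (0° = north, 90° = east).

270°

The pressure-gradient force points toward the south (bearing 180°).
Geostrophic balance: in the Northern Hemisphere the Coriolis force deflects motion to the right, so the geostrophic wind blows 90° to the right of the pressure-gradient force (low pressure on the left).
Rotating 180° by 90° clockwise gives 270° — the wind blows toward the west.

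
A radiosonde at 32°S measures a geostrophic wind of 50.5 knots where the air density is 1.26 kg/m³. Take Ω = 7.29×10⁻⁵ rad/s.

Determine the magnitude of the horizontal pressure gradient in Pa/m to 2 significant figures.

Coriolis parameter at 32°S:
f = 2Ω sin φ = 2 × 7.29×10⁻⁵ × sin 32° = 7.73×10⁻⁵ s⁻¹
Wind speed in SI: 50.5 knots = 26.0 m/s
Geostrophic balance rearranged: |∂P/∂n| = f ρ V_g
|∂P/∂n| = 7.73×10⁻⁵ × 1.26 × 26.0 = 2.53×10⁻³ Pa/m

2.5×10⁻³ Pa/m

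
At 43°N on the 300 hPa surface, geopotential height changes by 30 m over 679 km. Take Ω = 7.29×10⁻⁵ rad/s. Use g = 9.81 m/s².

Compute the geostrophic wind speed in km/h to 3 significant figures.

Coriolis parameter at 43°N:
f = 2Ω sin φ = 2 × 7.29×10⁻⁵ × sin 43° = 9.94×10⁻⁵ s⁻¹
Height gradient: |∂Z/∂n| = 30 m / 679000 m = 4.42×10⁻⁵
On a pressure surface, geostrophic balance gives V_g = (g/f)|∂Z/∂n|:
V_g = 9.81 × 4.42×10⁻⁵ / 9.94×10⁻⁵ = 4.36 m/s
Converting: 4.36 m/s × 3.6 = 15.7 km/h

15.7 km/h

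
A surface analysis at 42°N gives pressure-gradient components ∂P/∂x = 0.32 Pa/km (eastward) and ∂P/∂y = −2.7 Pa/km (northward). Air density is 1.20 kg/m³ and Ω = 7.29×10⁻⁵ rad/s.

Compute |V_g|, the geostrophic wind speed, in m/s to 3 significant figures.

Coriolis parameter at 42°N:
f = 2Ω sin φ = 2 × 7.29×10⁻⁵ × sin 42° = 9.76×10⁻⁵ s⁻¹
Component geostrophic relations (x east, y north):
u_g = −(1/(fρ)) ∂P/∂y,  v_g = (1/(fρ)) ∂P/∂x
u_g = −(−2.7×10⁻³)/(9.76×10⁻⁵ × 1.20) = 23.1 m/s;  v_g = (0.32×10⁻³)/(9.76×10⁻⁵ × 1.20) = 2.73 m/s
|V_g| = √(u_g² + v_g²) = 23.2 m/s

23.2 m/s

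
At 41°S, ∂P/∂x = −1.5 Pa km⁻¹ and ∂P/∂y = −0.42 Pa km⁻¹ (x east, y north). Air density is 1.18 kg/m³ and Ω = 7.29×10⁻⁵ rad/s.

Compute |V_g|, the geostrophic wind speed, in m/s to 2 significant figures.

14 m/s

Coriolis parameter at 41°S:
f = 2Ω sin φ = 2 × 7.29×10⁻⁵ × sin 41° = 9.57×10⁻⁵ s⁻¹
In the Southern Hemisphere f is negative: f = −9.57×10⁻⁵ s⁻¹.
Component geostrophic relations (x east, y north):
u_g = −(1/(fρ)) ∂P/∂y,  v_g = (1/(fρ)) ∂P/∂x
u_g = −(−0.42×10⁻³)/(−9.57×10⁻⁵ × 1.18) = −3.72 m/s;  v_g = (−1.5×10⁻³)/(−9.57×10⁻⁵ × 1.18) = 13.3 m/s
|V_g| = √(u_g² + v_g²) = 13.8 m/s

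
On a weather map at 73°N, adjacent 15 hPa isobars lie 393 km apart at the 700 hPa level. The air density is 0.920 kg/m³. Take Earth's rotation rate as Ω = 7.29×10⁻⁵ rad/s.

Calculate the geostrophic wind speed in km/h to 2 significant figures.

Coriolis parameter at 73°N:
f = 2Ω sin φ = 2 × 7.29×10⁻⁵ × sin 73° = 1.39×10⁻⁴ s⁻¹
Pressure gradient: |∂P/∂n| = 1500 Pa / 393000 m = 3.82×10⁻³ Pa/m
Geostrophic balance (pressure-gradient force = Coriolis force):
V_g = (1/(fρ)) |∂P/∂n| = 3.82×10⁻³ / (1.39×10⁻⁴ × 0.920) = 29.8 m/s
Converting: 29.8 m/s × 3.6 = 110 km/h

110 km/h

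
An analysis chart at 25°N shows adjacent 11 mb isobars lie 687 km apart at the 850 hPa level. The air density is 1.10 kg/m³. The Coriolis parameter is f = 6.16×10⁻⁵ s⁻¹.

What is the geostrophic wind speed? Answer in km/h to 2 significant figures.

85 km/h

Pressure gradient: |∂P/∂n| = 1100 Pa / 687000 m = 1.60×10⁻³ Pa/m
Geostrophic balance (pressure-gradient force = Coriolis force):
V_g = (1/(fρ)) |∂P/∂n| = 1.60×10⁻³ / (6.16×10⁻⁵ × 1.10) = 23.6 m/s
Converting: 23.6 m/s × 3.6 = 85 km/h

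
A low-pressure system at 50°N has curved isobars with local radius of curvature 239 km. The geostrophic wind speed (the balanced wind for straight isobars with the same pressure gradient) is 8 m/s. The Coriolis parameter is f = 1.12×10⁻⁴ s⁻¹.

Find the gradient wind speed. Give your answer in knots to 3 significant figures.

12.5 knots

Around a low, centrifugal force acts outward with Coriolis, so pressure-gradient force balances both:
(1/ρ)|∂P/∂n| = fV + V²/R  →  V² + fR·V − fR·V_g = 0
With fR = 1.12×10⁻⁴ × 239×10³ m = 26.8 m/s:
V = [−fR + √((fR)² + 4 fR V_g)]/2 = [−26.8 + √(26.8² + 4×26.8×8)]/2 = 6.45 m/s
Subgeostrophic (V < V_g = 8 m/s), as expected around a low.
Converting: 6.45 m/s × 1.944 = 12.5 knots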